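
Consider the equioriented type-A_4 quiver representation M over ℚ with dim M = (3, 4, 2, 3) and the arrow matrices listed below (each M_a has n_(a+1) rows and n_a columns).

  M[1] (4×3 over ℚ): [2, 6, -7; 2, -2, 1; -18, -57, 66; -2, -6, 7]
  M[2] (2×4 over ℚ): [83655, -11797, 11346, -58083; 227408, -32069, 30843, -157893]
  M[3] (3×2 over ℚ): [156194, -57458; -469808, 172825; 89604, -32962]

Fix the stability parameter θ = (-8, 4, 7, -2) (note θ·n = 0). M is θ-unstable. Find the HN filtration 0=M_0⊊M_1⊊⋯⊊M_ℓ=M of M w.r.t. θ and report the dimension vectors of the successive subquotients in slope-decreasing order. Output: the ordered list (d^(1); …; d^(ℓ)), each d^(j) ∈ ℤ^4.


Via rank(M_{q-1}∘⋯∘M_p): M ≅ I[1,1], I[1,4]^2, I[2,2]^2, I[4,4].
μ_θ-semistable layers: μ^(1)=4; μ^(2)=3; μ^(3)=-2; μ^(4)=-8

((0, 2, 0, 0); (0, 2, 2, 2); (0, 0, 0, 1); (3, 0, 0, 0))


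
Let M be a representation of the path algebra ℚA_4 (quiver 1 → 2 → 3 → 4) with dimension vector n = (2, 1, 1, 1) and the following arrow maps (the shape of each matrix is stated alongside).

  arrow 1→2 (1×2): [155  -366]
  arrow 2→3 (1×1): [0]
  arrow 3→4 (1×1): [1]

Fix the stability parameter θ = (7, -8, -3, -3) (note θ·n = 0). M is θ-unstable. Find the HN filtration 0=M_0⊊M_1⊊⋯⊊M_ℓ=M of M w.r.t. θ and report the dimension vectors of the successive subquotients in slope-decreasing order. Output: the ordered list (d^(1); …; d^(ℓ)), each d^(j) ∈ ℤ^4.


Barcode: M ≅ I[1,1], I[1,2], I[3,4]. HN layers by μ_θ (3 steps, strictly decreasing):
  μ^(1)=7; μ^(2)=-1/2; μ^(3)=-3

((1, 0, 0, 0); (1, 1, 0, 0); (0, 0, 1, 1))


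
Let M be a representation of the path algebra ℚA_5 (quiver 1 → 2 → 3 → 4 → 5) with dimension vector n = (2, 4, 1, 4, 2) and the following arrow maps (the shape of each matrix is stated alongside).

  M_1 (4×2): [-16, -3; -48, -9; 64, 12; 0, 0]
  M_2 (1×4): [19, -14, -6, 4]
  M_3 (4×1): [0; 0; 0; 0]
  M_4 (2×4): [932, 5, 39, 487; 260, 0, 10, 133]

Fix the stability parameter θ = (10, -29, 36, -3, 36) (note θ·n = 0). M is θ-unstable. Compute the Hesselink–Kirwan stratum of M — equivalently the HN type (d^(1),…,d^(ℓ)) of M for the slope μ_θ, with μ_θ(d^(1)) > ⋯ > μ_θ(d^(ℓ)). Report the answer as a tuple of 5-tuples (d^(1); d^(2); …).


Interval decomposition of M: I[1,1], I[1,3], I[2,2]^3, I[4,4]^2, I[4,5]^2.
HN type (ℓ=5): μ^(1)=36; μ^(2)=10; μ^(3)=-3; μ^(4)=-19/2; μ^(5)=-29

((0, 0, 1, 0, 2); (1, 0, 0, 0, 0); (0, 0, 0, 4, 0); (1, 1, 0, 0, 0); (0, 3, 0, 0, 0))


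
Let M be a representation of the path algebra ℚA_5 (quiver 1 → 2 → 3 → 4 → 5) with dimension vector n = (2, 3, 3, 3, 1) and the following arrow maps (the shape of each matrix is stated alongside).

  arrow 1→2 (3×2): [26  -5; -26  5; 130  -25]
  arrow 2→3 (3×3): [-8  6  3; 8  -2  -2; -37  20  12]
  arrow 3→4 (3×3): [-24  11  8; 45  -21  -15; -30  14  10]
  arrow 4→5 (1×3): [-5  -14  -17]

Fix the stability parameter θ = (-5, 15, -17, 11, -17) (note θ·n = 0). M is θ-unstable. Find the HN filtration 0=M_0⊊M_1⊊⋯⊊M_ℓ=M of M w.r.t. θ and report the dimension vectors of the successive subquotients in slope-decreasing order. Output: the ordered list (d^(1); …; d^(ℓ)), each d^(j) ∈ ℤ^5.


Interval decomposition of M: I[1,1], I[1,3], I[2,4], I[2,5], I[4,4].
HN type (ℓ=4): μ^(1)=11; μ^(2)=-1; μ^(3)=-2; μ^(4)=-5

((0, 0, 0, 2, 0); (0, 2, 2, 0, 0); (0, 1, 1, 1, 1); (2, 0, 0, 0, 0))


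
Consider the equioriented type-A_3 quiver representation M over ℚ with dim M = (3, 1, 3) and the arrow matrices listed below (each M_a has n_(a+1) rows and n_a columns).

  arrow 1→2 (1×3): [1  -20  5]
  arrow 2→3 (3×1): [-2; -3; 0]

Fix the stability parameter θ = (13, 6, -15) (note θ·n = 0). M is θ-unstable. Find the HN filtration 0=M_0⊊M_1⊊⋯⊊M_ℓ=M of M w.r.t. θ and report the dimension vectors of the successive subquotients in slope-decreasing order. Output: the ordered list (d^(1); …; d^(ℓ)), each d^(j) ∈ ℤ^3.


Via rank(M_{q-1}∘⋯∘M_p): M ≅ I[1,1]^2, I[1,3], I[3,3]^2.
μ_θ-semistable layers: μ^(1)=13; μ^(2)=4/3; μ^(3)=-15

((2, 0, 0); (1, 1, 1); (0, 0, 2))


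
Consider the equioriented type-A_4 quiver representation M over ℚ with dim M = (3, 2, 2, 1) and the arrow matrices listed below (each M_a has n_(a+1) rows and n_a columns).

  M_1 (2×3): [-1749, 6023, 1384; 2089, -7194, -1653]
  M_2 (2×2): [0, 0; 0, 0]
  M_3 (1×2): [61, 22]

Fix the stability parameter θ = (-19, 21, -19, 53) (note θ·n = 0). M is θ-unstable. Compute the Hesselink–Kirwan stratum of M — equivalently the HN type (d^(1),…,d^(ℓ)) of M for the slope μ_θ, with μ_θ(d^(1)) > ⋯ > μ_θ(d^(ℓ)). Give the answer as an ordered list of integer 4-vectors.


Barcode: M ≅ I[1,1], I[1,2]^2, I[3,3], I[3,4]. HN layers by μ_θ (3 steps, strictly decreasing):
  μ^(1)=53; μ^(2)=21; μ^(3)=-19

((0, 0, 0, 1); (0, 2, 0, 0); (3, 0, 2, 0))


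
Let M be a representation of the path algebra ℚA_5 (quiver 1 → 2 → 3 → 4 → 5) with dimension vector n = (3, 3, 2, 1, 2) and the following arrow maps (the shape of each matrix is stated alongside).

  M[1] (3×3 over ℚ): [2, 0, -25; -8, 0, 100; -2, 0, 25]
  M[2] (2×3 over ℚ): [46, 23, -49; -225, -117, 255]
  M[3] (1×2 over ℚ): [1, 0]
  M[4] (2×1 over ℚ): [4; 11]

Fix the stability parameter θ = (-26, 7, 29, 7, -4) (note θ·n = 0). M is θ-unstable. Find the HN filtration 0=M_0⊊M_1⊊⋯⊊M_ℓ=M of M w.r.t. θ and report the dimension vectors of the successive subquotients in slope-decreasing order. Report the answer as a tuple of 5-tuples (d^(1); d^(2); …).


Barcode: M ≅ I[1,1]^2, I[1,5], I[2,2], I[2,3], I[5,5]. HN layers by μ_θ (5 steps, strictly decreasing):
  μ^(1)=29; μ^(2)=32/3; μ^(3)=7; μ^(4)=-4; μ^(5)=-26

((0, 0, 1, 0, 0); (0, 0, 1, 1, 1); (0, 3, 0, 0, 0); (0, 0, 0, 0, 1); (3, 0, 0, 0, 0))


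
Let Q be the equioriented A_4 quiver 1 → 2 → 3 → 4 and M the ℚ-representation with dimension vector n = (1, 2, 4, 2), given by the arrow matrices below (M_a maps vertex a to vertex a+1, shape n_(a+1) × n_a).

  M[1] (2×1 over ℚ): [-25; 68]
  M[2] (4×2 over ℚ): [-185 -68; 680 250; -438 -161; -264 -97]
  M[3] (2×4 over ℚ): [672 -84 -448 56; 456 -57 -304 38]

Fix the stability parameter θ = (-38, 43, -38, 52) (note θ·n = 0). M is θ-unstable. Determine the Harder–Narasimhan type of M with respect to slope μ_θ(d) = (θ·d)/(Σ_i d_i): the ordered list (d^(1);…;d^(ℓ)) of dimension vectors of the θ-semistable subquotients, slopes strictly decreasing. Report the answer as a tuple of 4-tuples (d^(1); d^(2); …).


Interval decomposition of M: I[1,3], I[2,3], I[3,3], I[3,4], I[4,4].
HN type (ℓ=3): μ^(1)=52; μ^(2)=5/2; μ^(3)=-38

((0, 0, 0, 2); (0, 2, 2, 0); (1, 0, 2, 0))


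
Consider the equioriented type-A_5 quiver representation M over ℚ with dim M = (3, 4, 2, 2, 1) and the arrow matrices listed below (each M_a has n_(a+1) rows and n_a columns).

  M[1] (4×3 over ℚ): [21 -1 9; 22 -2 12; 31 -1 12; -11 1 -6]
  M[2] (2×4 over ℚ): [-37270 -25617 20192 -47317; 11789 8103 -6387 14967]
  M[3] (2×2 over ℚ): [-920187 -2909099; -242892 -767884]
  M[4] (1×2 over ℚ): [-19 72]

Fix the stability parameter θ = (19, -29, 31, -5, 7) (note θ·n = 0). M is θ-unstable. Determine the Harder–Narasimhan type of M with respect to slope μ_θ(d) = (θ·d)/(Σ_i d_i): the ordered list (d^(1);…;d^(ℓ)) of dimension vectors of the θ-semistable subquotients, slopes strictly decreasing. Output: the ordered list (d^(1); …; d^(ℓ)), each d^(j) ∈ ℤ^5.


Via rank(M_{q-1}∘⋯∘M_p): M ≅ I[1,1], I[1,3], I[1,5], I[2,2]^2, I[4,4].
μ_θ-semistable layers: μ^(1)=31; μ^(2)=19; μ^(3)=11; μ^(4)=-5; μ^(5)=-29

((0, 0, 1, 0, 0); (1, 0, 0, 0, 0); (0, 0, 1, 1, 1); (2, 2, 0, 1, 0); (0, 2, 0, 0, 0))


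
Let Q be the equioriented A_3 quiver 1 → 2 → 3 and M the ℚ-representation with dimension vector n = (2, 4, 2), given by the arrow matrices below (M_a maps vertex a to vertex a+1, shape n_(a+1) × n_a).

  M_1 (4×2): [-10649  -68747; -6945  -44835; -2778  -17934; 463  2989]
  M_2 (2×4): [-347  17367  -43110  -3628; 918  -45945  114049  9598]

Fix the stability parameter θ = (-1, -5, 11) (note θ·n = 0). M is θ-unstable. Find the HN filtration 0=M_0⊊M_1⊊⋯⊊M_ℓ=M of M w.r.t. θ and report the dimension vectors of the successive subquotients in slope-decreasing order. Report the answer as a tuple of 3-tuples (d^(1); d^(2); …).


Barcode: M ≅ I[1,1], I[1,3], I[2,2]^2, I[2,3]. HN layers by μ_θ (4 steps, strictly decreasing):
  μ^(1)=11; μ^(2)=-1; μ^(3)=-3; μ^(4)=-5

((0, 0, 2); (1, 0, 0); (1, 1, 0); (0, 3, 0))


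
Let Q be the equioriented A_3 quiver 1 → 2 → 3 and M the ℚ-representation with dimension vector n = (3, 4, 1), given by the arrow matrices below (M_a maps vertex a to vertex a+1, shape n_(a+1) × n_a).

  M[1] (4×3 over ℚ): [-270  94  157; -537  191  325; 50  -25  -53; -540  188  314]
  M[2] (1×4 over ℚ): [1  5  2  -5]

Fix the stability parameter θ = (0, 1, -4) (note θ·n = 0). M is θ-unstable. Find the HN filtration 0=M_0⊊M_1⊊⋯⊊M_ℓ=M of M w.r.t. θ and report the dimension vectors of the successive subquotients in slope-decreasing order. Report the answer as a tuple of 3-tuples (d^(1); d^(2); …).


Barcode: M ≅ I[1,2]^2, I[1,3], I[2,2]. HN layers by μ_θ (3 steps, strictly decreasing):
  μ^(1)=1; μ^(2)=0; μ^(3)=-1

((0, 3, 0); (2, 0, 0); (1, 1, 1))


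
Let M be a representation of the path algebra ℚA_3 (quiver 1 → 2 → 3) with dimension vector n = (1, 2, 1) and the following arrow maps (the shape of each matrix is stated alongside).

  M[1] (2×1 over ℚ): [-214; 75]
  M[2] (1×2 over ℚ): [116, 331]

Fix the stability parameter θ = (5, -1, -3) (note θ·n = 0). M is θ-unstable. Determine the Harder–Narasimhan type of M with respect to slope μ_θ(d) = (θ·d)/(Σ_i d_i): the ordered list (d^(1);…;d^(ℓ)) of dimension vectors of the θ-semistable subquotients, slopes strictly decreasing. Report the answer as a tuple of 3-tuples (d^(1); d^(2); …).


Barcode: M ≅ I[1,3], I[2,2]. HN layers by μ_θ (2 steps, strictly decreasing):
  μ^(1)=1/3; μ^(2)=-1

((1, 1, 1); (0, 1, 0))


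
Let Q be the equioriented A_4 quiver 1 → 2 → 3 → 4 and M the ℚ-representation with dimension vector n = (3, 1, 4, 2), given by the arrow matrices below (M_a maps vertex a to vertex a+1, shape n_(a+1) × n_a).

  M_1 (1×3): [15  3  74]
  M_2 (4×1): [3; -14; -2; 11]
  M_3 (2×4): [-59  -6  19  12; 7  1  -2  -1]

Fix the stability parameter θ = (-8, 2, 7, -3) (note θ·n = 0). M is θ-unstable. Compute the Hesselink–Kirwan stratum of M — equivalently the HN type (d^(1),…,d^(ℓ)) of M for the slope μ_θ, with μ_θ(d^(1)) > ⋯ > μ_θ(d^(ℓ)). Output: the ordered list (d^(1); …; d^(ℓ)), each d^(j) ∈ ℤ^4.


Via rank(M_{q-1}∘⋯∘M_p): M ≅ I[1,1]^2, I[1,4], I[3,3]^2, I[3,4].
μ_θ-semistable layers: μ^(1)=7; μ^(2)=2; μ^(3)=-8

((0, 0, 2, 0); (0, 1, 2, 2); (3, 0, 0, 0))


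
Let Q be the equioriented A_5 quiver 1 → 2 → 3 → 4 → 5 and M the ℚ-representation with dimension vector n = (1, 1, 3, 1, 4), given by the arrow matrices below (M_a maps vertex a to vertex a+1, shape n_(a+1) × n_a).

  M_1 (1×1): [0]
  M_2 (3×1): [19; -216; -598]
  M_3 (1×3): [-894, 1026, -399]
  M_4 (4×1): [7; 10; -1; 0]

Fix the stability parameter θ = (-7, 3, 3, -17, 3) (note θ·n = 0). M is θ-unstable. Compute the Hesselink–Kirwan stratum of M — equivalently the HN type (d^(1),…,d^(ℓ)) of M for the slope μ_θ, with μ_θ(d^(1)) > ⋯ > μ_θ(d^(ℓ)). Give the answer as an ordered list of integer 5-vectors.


Via rank(M_{q-1}∘⋯∘M_p): M ≅ I[1,1], I[2,3], I[3,3], I[3,5], I[5,5]^3.
μ_θ-semistable layers: μ^(1)=3; μ^(2)=-7

((0, 1, 2, 0, 4); (1, 0, 1, 1, 0))


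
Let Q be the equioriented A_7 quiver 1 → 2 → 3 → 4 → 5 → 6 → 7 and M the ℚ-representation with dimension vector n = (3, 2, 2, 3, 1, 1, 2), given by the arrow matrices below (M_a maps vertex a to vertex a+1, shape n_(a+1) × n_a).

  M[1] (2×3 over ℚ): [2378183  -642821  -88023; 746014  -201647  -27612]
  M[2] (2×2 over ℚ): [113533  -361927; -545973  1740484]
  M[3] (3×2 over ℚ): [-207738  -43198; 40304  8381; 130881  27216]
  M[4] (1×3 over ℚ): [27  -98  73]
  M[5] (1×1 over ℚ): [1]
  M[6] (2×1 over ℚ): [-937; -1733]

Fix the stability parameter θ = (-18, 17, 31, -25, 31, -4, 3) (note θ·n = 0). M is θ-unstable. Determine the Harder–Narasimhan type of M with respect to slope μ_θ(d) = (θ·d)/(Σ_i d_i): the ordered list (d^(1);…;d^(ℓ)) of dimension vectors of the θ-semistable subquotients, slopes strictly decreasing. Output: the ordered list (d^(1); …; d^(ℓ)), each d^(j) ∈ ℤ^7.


Barcode: M ≅ I[1,1], I[1,4], I[1,7], I[4,4], I[7,7]. HN layers by μ_θ (5 steps, strictly decreasing):
  μ^(1)=10; μ^(2)=23/3; μ^(3)=3; μ^(4)=-18; μ^(5)=-25

((0, 0, 0, 0, 1, 1, 1); (0, 2, 2, 2, 0, 0, 0); (0, 0, 0, 0, 0, 0, 1); (3, 0, 0, 0, 0, 0, 0); (0, 0, 0, 1, 0, 0, 0))


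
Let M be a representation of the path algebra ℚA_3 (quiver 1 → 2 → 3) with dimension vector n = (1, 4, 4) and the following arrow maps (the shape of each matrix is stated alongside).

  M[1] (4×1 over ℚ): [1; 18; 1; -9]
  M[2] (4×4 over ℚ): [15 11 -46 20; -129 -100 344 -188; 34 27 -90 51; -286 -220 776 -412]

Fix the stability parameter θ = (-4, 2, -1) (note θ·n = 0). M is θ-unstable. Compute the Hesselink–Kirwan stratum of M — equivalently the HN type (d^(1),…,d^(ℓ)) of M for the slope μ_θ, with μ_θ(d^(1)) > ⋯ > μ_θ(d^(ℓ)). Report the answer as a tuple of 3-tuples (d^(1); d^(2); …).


Interval decomposition of M: I[1,3], I[2,2], I[2,3]^2, I[3,3].
HN type (ℓ=4): μ^(1)=2; μ^(2)=1/2; μ^(3)=-1; μ^(4)=-4

((0, 1, 0); (0, 3, 3); (0, 0, 1); (1, 0, 0))


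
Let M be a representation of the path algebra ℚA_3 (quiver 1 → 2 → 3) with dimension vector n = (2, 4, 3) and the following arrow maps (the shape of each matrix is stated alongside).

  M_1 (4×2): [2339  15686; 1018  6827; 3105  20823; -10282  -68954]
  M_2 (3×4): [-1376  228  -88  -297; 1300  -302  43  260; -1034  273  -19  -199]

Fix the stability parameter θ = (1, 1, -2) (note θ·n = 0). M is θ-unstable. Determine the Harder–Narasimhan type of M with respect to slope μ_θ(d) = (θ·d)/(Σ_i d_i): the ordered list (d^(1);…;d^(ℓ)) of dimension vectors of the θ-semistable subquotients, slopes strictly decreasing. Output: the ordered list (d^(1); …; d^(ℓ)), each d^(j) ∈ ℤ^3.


Via rank(M_{q-1}∘⋯∘M_p): M ≅ I[1,3]^2, I[2,2], I[2,3].
μ_θ-semistable layers: μ^(1)=1; μ^(2)=0; μ^(3)=-1/2

((0, 1, 0); (2, 2, 2); (0, 1, 1))


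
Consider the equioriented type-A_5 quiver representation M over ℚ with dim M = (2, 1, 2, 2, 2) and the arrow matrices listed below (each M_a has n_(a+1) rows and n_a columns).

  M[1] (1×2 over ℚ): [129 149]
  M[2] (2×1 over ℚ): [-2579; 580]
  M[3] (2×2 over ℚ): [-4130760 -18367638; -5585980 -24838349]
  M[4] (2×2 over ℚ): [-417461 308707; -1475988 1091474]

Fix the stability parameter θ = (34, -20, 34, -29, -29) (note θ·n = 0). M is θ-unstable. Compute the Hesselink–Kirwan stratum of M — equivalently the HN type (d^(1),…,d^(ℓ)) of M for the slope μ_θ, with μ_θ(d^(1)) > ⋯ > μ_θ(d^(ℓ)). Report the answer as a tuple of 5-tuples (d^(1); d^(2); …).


Interval decomposition of M: I[1,1], I[1,3], I[3,5], I[4,5].
HN type (ℓ=4): μ^(1)=34; μ^(2)=7; μ^(3)=-8; μ^(4)=-29

((1, 0, 1, 0, 0); (1, 1, 0, 0, 0); (0, 0, 1, 1, 1); (0, 0, 0, 1, 1))


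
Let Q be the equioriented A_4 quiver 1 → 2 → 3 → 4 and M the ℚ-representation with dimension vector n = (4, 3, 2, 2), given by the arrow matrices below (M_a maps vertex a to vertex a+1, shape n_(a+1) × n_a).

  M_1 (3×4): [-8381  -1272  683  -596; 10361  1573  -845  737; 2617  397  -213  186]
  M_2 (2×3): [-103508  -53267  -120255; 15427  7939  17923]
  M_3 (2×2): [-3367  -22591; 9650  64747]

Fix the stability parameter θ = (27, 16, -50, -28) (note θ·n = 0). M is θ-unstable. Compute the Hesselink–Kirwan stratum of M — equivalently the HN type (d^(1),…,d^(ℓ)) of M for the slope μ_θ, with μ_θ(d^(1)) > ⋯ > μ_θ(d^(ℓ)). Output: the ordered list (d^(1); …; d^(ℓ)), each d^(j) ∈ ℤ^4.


Barcode: M ≅ I[1,1], I[1,2], I[1,4]^2. HN layers by μ_θ (3 steps, strictly decreasing):
  μ^(1)=27; μ^(2)=43/2; μ^(3)=-35/4

((1, 0, 0, 0); (1, 1, 0, 0); (2, 2, 2, 2))


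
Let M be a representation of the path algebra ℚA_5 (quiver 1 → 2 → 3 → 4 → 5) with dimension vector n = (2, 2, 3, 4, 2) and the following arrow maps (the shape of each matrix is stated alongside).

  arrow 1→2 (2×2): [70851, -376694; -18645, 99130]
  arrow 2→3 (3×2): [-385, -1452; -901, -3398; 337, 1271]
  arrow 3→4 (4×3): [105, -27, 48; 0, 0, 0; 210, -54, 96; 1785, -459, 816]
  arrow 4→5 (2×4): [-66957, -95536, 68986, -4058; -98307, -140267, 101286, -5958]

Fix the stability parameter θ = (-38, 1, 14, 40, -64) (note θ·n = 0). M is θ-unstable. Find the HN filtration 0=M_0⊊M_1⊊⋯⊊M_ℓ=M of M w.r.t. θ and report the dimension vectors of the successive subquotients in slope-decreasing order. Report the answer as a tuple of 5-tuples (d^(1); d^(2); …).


Interval decomposition of M: I[1,1], I[1,5], I[2,3], I[3,3], I[4,4]^2, I[4,5].
HN type (ℓ=6): μ^(1)=40; μ^(2)=14; μ^(3)=1; μ^(4)=-9/4; μ^(5)=-12; μ^(6)=-38

((0, 0, 0, 2, 0); (0, 0, 2, 0, 0); (0, 1, 0, 0, 0); (0, 1, 1, 1, 1); (0, 0, 0, 1, 1); (2, 0, 0, 0, 0))


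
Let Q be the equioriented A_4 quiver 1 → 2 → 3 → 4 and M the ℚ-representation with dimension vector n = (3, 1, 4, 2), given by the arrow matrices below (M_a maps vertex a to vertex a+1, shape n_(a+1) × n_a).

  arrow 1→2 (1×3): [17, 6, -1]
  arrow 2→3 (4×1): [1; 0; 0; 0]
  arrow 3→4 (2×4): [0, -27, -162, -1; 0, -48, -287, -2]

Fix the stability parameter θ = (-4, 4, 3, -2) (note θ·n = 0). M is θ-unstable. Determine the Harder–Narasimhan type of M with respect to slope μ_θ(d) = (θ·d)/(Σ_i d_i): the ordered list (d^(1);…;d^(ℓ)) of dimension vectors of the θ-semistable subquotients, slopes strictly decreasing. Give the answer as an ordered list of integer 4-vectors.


Interval decomposition of M: I[1,1]^2, I[1,3], I[3,3], I[3,4]^2.
HN type (ℓ=4): μ^(1)=7/2; μ^(2)=3; μ^(3)=1/2; μ^(4)=-4

((0, 1, 1, 0); (0, 0, 1, 0); (0, 0, 2, 2); (3, 0, 0, 0))


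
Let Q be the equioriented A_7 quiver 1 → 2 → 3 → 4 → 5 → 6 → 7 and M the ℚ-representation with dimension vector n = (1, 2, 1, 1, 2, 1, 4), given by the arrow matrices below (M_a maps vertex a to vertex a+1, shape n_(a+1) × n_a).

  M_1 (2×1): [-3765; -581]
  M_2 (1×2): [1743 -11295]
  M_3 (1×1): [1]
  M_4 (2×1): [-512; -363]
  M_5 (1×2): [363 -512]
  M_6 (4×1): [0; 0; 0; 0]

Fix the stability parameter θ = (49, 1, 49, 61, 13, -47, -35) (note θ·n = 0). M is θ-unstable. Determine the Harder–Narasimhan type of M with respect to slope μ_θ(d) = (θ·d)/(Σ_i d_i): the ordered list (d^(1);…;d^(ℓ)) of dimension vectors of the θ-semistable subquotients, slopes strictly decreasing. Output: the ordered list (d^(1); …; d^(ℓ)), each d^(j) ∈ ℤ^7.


Barcode: M ≅ I[1,2], I[2,5], I[5,6], I[7,7]^4. HN layers by μ_θ (5 steps, strictly decreasing):
  μ^(1)=41; μ^(2)=25; μ^(3)=1; μ^(4)=-17; μ^(5)=-35

((0, 0, 1, 1, 1, 0, 0); (1, 1, 0, 0, 0, 0, 0); (0, 1, 0, 0, 0, 0, 0); (0, 0, 0, 0, 1, 1, 0); (0, 0, 0, 0, 0, 0, 4))


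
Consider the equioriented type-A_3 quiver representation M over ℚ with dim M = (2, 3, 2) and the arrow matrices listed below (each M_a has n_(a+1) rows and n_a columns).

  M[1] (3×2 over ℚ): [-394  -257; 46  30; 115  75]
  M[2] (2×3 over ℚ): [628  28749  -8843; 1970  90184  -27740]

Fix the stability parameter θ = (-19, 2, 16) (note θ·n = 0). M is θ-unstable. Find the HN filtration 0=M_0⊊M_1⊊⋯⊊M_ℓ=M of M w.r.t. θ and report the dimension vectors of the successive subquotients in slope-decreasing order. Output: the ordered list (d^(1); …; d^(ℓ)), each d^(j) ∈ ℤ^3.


Barcode: M ≅ I[1,3]^2, I[2,2]. HN layers by μ_θ (3 steps, strictly decreasing):
  μ^(1)=16; μ^(2)=2; μ^(3)=-19

((0, 0, 2); (0, 3, 0); (2, 0, 0))


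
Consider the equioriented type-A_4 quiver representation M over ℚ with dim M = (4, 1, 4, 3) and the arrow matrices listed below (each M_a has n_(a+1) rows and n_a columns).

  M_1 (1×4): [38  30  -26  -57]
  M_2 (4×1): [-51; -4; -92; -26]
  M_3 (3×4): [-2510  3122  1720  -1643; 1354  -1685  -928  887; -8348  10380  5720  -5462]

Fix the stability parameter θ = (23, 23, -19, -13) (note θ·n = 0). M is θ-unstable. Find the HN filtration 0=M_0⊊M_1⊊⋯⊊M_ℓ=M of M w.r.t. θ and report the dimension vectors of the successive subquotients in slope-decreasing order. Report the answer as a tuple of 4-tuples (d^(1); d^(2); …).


Barcode: M ≅ I[1,1]^3, I[1,3], I[3,4]^3. HN layers by μ_θ (4 steps, strictly decreasing):
  μ^(1)=23; μ^(2)=9; μ^(3)=-13; μ^(4)=-19

((3, 0, 0, 0); (1, 1, 1, 0); (0, 0, 0, 3); (0, 0, 3, 0))


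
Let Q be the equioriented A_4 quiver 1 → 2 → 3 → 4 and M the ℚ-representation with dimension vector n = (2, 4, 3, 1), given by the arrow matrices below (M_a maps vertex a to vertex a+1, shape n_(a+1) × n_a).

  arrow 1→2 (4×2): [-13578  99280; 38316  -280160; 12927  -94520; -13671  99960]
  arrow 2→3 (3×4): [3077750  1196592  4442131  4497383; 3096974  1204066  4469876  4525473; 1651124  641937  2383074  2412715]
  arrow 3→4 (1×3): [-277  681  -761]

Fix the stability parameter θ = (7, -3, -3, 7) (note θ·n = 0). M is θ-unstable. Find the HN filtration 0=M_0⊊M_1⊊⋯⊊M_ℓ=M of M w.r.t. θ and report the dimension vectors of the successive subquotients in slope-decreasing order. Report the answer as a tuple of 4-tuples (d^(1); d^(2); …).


Barcode: M ≅ I[1,1], I[1,4], I[2,2], I[2,3]^2. HN layers by μ_θ (3 steps, strictly decreasing):
  μ^(1)=7; μ^(2)=1/3; μ^(3)=-3

((1, 0, 0, 1); (1, 1, 1, 0); (0, 3, 2, 0))


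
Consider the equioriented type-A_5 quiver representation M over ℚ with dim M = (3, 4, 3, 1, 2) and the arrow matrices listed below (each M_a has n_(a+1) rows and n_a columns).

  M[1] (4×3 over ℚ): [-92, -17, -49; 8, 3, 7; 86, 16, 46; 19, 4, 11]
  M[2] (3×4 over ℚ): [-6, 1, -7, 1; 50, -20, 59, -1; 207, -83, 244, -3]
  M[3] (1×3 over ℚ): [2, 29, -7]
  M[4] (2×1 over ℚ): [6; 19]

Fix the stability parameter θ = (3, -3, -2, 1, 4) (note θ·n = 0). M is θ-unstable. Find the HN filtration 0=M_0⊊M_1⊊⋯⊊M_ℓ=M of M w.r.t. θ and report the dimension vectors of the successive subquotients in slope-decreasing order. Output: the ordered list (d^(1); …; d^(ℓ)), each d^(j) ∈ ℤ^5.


Interval decomposition of M: I[1,1], I[1,3], I[1,5], I[2,2], I[2,3], I[5,5].
HN type (ℓ=6): μ^(1)=4; μ^(2)=3; μ^(3)=1; μ^(4)=-2/3; μ^(5)=-2; μ^(6)=-3

((0, 0, 0, 0, 2); (1, 0, 0, 0, 0); (0, 0, 0, 1, 0); (2, 2, 2, 0, 0); (0, 0, 1, 0, 0); (0, 2, 0, 0, 0))


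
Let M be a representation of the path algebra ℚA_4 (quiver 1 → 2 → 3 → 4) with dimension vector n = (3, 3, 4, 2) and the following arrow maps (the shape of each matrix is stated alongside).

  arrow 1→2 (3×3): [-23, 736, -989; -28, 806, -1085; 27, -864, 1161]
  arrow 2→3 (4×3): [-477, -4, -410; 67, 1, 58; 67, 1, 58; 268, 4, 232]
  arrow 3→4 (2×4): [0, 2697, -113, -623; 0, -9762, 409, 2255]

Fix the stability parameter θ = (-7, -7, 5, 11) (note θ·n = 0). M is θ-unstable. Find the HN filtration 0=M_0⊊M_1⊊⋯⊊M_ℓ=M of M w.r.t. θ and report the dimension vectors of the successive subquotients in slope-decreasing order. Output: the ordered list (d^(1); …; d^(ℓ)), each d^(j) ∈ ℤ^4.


Via rank(M_{q-1}∘⋯∘M_p): M ≅ I[1,1], I[1,3], I[1,4], I[2,2], I[3,3], I[3,4].
μ_θ-semistable layers: μ^(1)=11; μ^(2)=5; μ^(3)=-7

((0, 0, 0, 2); (0, 0, 4, 0); (3, 3, 0, 0))


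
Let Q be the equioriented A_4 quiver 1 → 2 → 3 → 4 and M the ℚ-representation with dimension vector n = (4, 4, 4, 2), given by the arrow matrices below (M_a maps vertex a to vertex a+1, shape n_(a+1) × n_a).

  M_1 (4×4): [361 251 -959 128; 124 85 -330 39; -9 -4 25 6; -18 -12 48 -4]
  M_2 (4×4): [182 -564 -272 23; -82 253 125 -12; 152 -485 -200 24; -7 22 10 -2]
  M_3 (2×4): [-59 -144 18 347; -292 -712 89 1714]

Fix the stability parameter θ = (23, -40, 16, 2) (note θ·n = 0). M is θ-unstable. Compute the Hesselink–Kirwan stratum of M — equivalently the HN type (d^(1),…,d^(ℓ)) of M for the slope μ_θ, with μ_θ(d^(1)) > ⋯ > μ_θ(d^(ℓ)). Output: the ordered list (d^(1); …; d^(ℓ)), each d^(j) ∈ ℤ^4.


Interval decomposition of M: I[1,3]^2, I[1,4]^2.
HN type (ℓ=3): μ^(1)=16; μ^(2)=9; μ^(3)=-17/2

((0, 0, 2, 0); (0, 0, 2, 2); (4, 4, 0, 0))


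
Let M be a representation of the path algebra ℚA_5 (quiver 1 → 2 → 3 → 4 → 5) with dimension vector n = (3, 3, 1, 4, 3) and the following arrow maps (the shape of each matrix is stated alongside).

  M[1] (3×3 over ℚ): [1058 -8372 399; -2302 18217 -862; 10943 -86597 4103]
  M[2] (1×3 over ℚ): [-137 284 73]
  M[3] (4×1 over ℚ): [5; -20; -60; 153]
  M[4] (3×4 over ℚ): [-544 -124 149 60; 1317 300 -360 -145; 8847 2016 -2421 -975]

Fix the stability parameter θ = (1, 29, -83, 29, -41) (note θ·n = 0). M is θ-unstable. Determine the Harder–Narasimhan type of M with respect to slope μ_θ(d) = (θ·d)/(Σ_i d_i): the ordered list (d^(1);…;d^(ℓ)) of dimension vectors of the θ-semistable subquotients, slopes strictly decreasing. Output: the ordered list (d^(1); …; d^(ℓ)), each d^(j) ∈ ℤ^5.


Barcode: M ≅ I[1,2]^2, I[1,4], I[4,4], I[4,5]^2, I[5,5]. HN layers by μ_θ (5 steps, strictly decreasing):
  μ^(1)=29; μ^(2)=1; μ^(3)=-6; μ^(4)=-53/3; μ^(5)=-41

((0, 2, 0, 2, 0); (2, 0, 0, 0, 0); (0, 0, 0, 2, 2); (1, 1, 1, 0, 0); (0, 0, 0, 0, 1))


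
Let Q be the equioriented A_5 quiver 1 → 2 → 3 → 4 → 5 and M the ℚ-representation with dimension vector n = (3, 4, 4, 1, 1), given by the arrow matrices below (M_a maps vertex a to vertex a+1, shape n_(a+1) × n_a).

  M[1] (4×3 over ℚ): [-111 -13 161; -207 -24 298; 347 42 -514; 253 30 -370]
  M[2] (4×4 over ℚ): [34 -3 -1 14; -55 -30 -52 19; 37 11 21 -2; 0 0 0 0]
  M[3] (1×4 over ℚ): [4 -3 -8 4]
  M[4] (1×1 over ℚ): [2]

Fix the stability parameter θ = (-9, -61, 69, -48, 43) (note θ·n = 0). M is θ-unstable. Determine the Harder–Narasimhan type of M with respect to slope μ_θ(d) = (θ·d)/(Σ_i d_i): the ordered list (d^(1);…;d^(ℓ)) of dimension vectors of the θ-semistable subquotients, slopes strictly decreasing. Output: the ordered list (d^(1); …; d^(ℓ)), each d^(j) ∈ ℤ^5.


Interval decomposition of M: I[1,3]^2, I[1,5], I[2,2], I[3,3].
HN type (ℓ=5): μ^(1)=69; μ^(2)=43; μ^(3)=21/2; μ^(4)=-35; μ^(5)=-61

((0, 0, 3, 0, 0); (0, 0, 0, 0, 1); (0, 0, 1, 1, 0); (3, 3, 0, 0, 0); (0, 1, 0, 0, 0))


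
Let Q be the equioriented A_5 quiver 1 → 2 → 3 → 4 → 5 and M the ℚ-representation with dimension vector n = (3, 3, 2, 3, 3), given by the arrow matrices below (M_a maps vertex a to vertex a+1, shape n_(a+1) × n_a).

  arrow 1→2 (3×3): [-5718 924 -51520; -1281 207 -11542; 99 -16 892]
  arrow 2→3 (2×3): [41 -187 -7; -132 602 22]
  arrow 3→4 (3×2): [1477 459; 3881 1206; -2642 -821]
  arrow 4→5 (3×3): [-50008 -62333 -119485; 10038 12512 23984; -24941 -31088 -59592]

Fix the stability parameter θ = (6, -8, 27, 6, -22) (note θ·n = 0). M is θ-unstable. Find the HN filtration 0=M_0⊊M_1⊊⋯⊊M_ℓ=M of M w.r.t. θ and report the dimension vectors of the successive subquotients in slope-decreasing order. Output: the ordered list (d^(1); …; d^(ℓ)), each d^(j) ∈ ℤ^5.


Interval decomposition of M: I[1,1], I[1,2], I[1,5], I[2,4], I[4,5], I[5,5].
HN type (ℓ=6): μ^(1)=33/2; μ^(2)=6; μ^(3)=11/3; μ^(4)=-1; μ^(5)=-8; μ^(6)=-22

((0, 0, 1, 1, 0); (1, 0, 0, 0, 0); (0, 0, 1, 1, 1); (2, 2, 0, 0, 0); (0, 1, 0, 1, 1); (0, 0, 0, 0, 1))


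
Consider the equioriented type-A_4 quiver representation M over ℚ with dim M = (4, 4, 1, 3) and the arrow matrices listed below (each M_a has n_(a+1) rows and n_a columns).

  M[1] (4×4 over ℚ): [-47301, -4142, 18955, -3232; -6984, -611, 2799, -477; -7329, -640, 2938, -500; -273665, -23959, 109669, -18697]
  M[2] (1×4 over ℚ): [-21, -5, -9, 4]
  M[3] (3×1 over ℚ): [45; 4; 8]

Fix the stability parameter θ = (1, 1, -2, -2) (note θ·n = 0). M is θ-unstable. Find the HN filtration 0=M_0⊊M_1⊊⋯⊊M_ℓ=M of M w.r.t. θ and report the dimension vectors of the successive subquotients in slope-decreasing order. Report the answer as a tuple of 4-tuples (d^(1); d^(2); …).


Barcode: M ≅ I[1,2]^3, I[1,4], I[4,4]^2. HN layers by μ_θ (3 steps, strictly decreasing):
  μ^(1)=1; μ^(2)=-1/2; μ^(3)=-2

((3, 3, 0, 0); (1, 1, 1, 1); (0, 0, 0, 2))


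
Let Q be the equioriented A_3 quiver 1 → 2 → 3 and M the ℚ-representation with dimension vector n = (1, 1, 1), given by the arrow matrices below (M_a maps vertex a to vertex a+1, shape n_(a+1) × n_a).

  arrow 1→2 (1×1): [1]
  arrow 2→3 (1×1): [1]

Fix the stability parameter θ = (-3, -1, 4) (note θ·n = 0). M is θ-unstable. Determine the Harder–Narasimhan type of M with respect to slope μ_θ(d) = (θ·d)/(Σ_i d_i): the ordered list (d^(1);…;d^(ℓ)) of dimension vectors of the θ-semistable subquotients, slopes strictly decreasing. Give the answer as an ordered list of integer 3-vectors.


Via rank(M_{q-1}∘⋯∘M_p): M ≅ I[1,3].
μ_θ-semistable layers: μ^(1)=4; μ^(2)=-1; μ^(3)=-3

((0, 0, 1); (0, 1, 0); (1, 0, 0))


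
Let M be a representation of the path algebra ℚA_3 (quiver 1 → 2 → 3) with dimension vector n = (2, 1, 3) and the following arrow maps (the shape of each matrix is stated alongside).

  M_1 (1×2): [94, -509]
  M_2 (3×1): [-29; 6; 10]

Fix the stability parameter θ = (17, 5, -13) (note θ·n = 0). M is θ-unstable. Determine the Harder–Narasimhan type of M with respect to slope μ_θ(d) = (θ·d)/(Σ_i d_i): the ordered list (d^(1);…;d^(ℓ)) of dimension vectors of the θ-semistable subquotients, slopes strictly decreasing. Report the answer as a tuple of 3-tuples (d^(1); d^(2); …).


Interval decomposition of M: I[1,1], I[1,3], I[3,3]^2.
HN type (ℓ=3): μ^(1)=17; μ^(2)=3; μ^(3)=-13

((1, 0, 0); (1, 1, 1); (0, 0, 2))


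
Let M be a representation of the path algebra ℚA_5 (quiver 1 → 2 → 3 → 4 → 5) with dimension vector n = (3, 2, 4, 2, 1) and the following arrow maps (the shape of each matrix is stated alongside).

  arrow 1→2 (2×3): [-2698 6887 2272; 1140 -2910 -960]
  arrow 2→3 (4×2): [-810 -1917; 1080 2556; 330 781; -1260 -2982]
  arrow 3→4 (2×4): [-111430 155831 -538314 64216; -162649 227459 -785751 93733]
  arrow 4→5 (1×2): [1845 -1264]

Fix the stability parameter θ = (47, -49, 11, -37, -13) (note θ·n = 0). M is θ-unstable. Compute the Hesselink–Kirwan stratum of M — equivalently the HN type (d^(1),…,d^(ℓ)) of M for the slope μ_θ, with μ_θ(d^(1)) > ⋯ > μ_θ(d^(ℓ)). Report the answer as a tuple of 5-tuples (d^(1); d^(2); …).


Via rank(M_{q-1}∘⋯∘M_p): M ≅ I[1,1]^2, I[1,2], I[2,3], I[3,3], I[3,4], I[3,5].
μ_θ-semistable layers: μ^(1)=47; μ^(2)=11; μ^(3)=-1; μ^(4)=-13; μ^(5)=-49

((2, 0, 0, 0, 0); (0, 0, 2, 0, 0); (1, 1, 0, 0, 0); (0, 0, 2, 2, 1); (0, 1, 0, 0, 0))


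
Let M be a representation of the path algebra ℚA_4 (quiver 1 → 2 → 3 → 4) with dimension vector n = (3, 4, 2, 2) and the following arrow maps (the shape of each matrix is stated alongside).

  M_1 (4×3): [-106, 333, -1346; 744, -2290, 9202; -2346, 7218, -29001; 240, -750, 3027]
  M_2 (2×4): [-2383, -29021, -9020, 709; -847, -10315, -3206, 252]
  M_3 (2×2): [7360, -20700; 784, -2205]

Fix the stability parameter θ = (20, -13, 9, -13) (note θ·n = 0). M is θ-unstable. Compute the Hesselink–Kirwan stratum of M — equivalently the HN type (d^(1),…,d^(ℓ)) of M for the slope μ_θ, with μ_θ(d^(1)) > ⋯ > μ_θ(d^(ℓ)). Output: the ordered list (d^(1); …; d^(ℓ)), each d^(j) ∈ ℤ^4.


Interval decomposition of M: I[1,2], I[1,3], I[1,4], I[2,2], I[4,4].
HN type (ℓ=4): μ^(1)=9; μ^(2)=7/2; μ^(3)=3/4; μ^(4)=-13

((0, 0, 1, 0); (2, 2, 0, 0); (1, 1, 1, 1); (0, 1, 0, 1))


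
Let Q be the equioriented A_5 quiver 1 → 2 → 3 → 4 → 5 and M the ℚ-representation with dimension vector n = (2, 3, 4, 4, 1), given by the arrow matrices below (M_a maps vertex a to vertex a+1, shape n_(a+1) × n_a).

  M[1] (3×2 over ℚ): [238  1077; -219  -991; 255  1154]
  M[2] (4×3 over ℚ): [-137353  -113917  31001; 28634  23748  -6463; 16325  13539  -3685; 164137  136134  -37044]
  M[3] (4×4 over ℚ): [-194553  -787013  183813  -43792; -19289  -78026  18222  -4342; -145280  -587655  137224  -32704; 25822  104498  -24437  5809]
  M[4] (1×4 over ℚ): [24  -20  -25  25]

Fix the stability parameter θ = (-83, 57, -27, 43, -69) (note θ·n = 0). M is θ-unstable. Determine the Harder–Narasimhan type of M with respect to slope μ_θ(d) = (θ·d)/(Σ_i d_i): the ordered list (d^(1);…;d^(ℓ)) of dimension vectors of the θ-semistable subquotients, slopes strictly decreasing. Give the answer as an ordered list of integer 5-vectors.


Via rank(M_{q-1}∘⋯∘M_p): M ≅ I[1,4], I[1,5], I[2,4], I[3,4].
μ_θ-semistable layers: μ^(1)=43; μ^(2)=15; μ^(3)=1; μ^(4)=-27; μ^(5)=-83

((0, 0, 0, 3, 0); (0, 2, 2, 0, 0); (0, 1, 1, 1, 1); (0, 0, 1, 0, 0); (2, 0, 0, 0, 0))


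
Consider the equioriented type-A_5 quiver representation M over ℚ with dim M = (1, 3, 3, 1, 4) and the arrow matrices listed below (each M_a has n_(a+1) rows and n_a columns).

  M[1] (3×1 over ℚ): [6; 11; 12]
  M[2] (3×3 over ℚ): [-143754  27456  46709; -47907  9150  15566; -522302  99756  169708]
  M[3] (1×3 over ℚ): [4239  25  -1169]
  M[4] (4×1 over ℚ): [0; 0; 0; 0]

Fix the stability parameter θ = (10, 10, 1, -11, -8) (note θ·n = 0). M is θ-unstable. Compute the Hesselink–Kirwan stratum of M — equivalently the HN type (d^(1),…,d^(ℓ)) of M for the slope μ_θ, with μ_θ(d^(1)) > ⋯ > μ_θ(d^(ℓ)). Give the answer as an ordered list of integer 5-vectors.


Barcode: M ≅ I[1,2], I[2,3], I[2,4], I[3,3], I[5,5]^4. HN layers by μ_θ (5 steps, strictly decreasing):
  μ^(1)=10; μ^(2)=11/2; μ^(3)=1; μ^(4)=0; μ^(5)=-8

((1, 1, 0, 0, 0); (0, 1, 1, 0, 0); (0, 0, 1, 0, 0); (0, 1, 1, 1, 0); (0, 0, 0, 0, 4))


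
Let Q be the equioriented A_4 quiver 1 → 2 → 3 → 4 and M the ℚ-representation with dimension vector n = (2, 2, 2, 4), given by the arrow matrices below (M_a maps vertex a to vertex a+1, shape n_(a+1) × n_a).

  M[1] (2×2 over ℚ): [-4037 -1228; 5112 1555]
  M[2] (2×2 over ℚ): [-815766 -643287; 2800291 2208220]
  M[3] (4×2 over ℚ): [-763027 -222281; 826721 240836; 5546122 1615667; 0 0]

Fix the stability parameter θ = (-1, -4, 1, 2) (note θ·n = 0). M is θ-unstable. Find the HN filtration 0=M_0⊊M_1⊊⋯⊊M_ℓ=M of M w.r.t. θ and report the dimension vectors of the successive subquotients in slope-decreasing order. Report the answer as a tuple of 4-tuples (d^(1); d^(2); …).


Barcode: M ≅ I[1,4]^2, I[4,4]^2. HN layers by μ_θ (3 steps, strictly decreasing):
  μ^(1)=2; μ^(2)=1; μ^(3)=-5/2

((0, 0, 0, 4); (0, 0, 2, 0); (2, 2, 0, 0))


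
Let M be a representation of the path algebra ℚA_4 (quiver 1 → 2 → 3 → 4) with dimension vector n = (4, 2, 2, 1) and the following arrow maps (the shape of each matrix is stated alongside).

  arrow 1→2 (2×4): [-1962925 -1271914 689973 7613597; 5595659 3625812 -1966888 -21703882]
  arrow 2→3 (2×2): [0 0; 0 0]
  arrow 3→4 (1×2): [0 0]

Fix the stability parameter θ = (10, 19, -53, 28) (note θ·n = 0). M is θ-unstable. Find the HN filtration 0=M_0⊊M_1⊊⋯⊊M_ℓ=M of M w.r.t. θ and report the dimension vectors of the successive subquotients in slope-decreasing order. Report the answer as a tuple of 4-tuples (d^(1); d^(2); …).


Via rank(M_{q-1}∘⋯∘M_p): M ≅ I[1,1]^2, I[1,2]^2, I[3,3]^2, I[4,4].
μ_θ-semistable layers: μ^(1)=28; μ^(2)=19; μ^(3)=10; μ^(4)=-53

((0, 0, 0, 1); (0, 2, 0, 0); (4, 0, 0, 0); (0, 0, 2, 0))


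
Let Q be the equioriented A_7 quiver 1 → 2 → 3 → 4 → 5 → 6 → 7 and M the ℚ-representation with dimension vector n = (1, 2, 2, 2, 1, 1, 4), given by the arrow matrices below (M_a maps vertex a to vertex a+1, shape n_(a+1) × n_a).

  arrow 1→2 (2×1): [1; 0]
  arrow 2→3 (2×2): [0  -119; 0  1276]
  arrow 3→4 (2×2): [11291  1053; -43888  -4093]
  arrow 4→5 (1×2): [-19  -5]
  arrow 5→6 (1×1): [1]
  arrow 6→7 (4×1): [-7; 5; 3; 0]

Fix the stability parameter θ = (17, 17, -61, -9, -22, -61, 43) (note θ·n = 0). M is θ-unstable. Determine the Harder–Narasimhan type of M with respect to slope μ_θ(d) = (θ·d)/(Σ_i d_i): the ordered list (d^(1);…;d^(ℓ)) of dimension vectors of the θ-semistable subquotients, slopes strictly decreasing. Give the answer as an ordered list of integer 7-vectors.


Via rank(M_{q-1}∘⋯∘M_p): M ≅ I[1,2], I[2,7], I[3,4], I[7,7]^3.
μ_θ-semistable layers: μ^(1)=43; μ^(2)=17; μ^(3)=-9; μ^(4)=-136/5; μ^(5)=-61

((0, 0, 0, 0, 0, 0, 4); (1, 1, 0, 0, 0, 0, 0); (0, 0, 0, 1, 0, 0, 0); (0, 1, 1, 1, 1, 1, 0); (0, 0, 1, 0, 0, 0, 0))


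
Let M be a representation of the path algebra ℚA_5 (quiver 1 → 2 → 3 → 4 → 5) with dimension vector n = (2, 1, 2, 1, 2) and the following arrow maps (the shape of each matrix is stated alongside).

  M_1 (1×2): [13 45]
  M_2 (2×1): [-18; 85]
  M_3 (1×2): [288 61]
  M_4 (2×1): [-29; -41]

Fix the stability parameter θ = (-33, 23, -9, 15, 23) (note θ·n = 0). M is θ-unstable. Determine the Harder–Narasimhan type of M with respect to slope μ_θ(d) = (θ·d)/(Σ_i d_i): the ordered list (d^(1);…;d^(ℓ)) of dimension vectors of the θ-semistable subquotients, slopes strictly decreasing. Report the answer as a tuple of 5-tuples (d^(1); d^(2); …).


Via rank(M_{q-1}∘⋯∘M_p): M ≅ I[1,1], I[1,5], I[3,3], I[5,5].
μ_θ-semistable layers: μ^(1)=23; μ^(2)=15; μ^(3)=7; μ^(4)=-9; μ^(5)=-33

((0, 0, 0, 0, 2); (0, 0, 0, 1, 0); (0, 1, 1, 0, 0); (0, 0, 1, 0, 0); (2, 0, 0, 0, 0))


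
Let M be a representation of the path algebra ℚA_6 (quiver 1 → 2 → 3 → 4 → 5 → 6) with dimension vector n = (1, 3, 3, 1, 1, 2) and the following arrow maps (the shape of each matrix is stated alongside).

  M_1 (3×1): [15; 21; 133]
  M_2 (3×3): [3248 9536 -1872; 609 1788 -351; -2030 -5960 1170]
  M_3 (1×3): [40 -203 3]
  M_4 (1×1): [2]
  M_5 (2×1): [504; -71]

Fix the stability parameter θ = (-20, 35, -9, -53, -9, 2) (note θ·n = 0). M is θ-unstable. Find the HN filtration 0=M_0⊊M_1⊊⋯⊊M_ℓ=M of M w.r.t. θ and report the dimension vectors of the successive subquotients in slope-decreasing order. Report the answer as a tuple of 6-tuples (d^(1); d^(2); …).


Interval decomposition of M: I[1,2], I[2,2], I[2,6], I[3,3]^2, I[6,6].
HN type (ℓ=4): μ^(1)=35; μ^(2)=2; μ^(3)=-9; μ^(4)=-20

((0, 2, 0, 0, 0, 0); (0, 0, 0, 0, 0, 2); (0, 1, 3, 1, 1, 0); (1, 0, 0, 0, 0, 0))


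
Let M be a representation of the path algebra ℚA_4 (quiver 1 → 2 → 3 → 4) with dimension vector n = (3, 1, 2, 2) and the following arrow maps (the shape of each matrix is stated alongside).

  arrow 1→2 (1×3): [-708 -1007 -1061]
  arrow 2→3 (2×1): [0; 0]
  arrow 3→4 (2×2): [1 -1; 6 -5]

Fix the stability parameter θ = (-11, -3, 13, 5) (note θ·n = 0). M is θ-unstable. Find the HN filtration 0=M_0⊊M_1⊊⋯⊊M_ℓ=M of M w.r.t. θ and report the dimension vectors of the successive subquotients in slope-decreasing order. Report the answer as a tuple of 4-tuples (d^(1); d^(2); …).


Via rank(M_{q-1}∘⋯∘M_p): M ≅ I[1,1]^2, I[1,2], I[3,4]^2.
μ_θ-semistable layers: μ^(1)=9; μ^(2)=-3; μ^(3)=-11

((0, 0, 2, 2); (0, 1, 0, 0); (3, 0, 0, 0))


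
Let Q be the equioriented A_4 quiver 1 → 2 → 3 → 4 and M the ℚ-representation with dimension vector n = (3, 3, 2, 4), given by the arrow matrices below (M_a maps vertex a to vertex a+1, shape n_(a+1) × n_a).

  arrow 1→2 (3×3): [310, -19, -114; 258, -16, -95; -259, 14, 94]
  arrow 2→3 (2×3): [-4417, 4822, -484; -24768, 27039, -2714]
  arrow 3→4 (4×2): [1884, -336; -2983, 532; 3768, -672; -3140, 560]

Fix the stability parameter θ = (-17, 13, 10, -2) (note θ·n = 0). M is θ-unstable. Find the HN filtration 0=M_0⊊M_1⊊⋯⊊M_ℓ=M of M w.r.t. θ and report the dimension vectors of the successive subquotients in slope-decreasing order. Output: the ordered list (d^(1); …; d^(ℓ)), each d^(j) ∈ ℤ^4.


Interval decomposition of M: I[1,2], I[1,3], I[1,4], I[4,4]^3.
HN type (ℓ=5): μ^(1)=13; μ^(2)=23/2; μ^(3)=7; μ^(4)=-2; μ^(5)=-17

((0, 1, 0, 0); (0, 1, 1, 0); (0, 1, 1, 1); (0, 0, 0, 3); (3, 0, 0, 0))
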